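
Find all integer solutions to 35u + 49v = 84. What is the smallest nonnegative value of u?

gcd(49, 35) = 7  (49 = 1×35 + 14, 35 = 2×14 + 7, 14 = 2×7).
7 divides 84, so solutions exist.
Back-substituting, 35×(3) + 49×(-2) = 7.
Scale by 84/7 = 12: (u₀, v₀) = (36, -24).
General solution: u = 36 + 7t, v = -24 - 5t for integer t.
u ≥ 0: smallest is 36 mod 7 = 1 (at t = -5), with v = 1.

1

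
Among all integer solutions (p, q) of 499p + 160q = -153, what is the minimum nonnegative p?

gcd(499, 160) = 1.
1 divides -153, so solutions exist.
By Bézout, 499·(59) + 160·(-184) = 1.
Scale by -153/1 = -153: (p₀, q₀) = (-9027, 28152).
General solution: p = -9027 + 160t, q = 28152 - 499t for integer t.
p ≥ 0: smallest is -9027 mod 160 = 93 (at t = 57), with q = -291.

93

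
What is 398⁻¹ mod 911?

gcd(911, 398) = 1  (911 = 2*398 + 115, 398 = 3*115 + 53, 115 = 2*53 + 9, 53 = 5*9 + 8, 9 = 1*8 + 1, 8 = 8*1).
Back-substituting, 398*(-103) + 911*(45) = 1.
So 398*-103 ≡ 1 (mod 911), and -103 mod 911 = 808.

808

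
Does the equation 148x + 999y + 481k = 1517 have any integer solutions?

gcd(999, 148) = 37  (999 = 6·148 + 111, 148 = 1·111 + 37, 111 = 3·37).
gcd(37, 481) = 37.
37 divides 1517, so integer solutions exist.

yes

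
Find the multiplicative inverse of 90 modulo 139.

gcd(139, 90) = 1  (139 = 1×90 + 49, 90 = 1×49 + 41, 49 = 1×41 + 8, 41 = 5×8 + 1, 8 = 8×1).
Back-substituting, 90×(17) + 139×(-11) = 1.
So 90×17 ≡ 1 (mod 139), and 17 mod 139 = 17.

17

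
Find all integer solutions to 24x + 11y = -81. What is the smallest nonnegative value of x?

gcd(24, 11):
  24 = 2*11 + 2
  11 = 5*2 + 1
  2 = 2*1
so gcd(24, 11) = 1.
1 divides -81, so solutions exist.
Back-substitute for Bézout coefficients:
  1 = 11 - 5*2
  ... = 24*(-5) + 11*(11)
Scale by -81/1 = -81: (x₀, y₀) = (405, -891).
General solution: x = 405 + 11t, y = -891 - 24t for integer t.
x ≥ 0: smallest is 405 mod 11 = 9 (at t = -36), with y = -27.

9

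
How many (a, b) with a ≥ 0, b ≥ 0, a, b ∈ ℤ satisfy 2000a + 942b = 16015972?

17

gcd(2000, 942):
  2000 = 2×942 + 116
  942 = 8×116 + 14
  116 = 8×14 + 4
  14 = 3×4 + 2
  4 = 2×2
so gcd(2000, 942) = 2.
Back-substitute for Bézout coefficients:
  2 = 14 - 3×4
  ... = 2000×(-203) + 942×(431)
Scale by 8007986: one solution is (-1625621158, 3451441966). Reduce a mod 471: (17, 16966).
General: a = 17 + 471t, b = 16966 - 1000t.
a ≥ 0 ⇒ t ≥ 0; b ≥ 0 ⇒ t ≤ 16. So t ∈ [0, 16]: 17 solutions.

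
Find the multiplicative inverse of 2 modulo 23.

gcd(23, 2) = 1.
By Bézout, 2·(-11) + 23·(1) = 1.
So 2·-11 ≡ 1 (mod 23), and -11 mod 23 = 12.

12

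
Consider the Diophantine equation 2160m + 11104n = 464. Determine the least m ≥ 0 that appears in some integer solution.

175

gcd(11104, 2160) = 16.
16 divides 464, so solutions exist.
By Bézout, 2160·(-329) + 11104·(64) = 16.
Scale by 464/16 = 29: (m₀, n₀) = (-9541, 1856).
General solution: m = -9541 + 694t, n = 1856 - 135t for integer t.
m ≥ 0: smallest is -9541 mod 694 = 175 (at t = 14), with n = -34.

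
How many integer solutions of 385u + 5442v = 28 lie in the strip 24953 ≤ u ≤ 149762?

23

gcd(5442, 385) = 1.
By Bézout, 385*(523) + 5442*(-37) = 1.
Particular solution: (3760, -266).
General solution: u = 3760 + 5442t, v = -266 - 385t for integer t.
24953 ≤ 3760 + 5442t ≤ 149762 gives t ∈ [4, 26], which is 23 values.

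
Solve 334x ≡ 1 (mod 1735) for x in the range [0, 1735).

774

gcd(1735, 334):
  1735 = 5·334 + 65
  334 = 5·65 + 9
  65 = 7·9 + 2
  9 = 4·2 + 1
  2 = 2·1
so gcd(1735, 334) = 1.
Back-substitute for Bézout coefficients:
  1 = 9 - 4·2
  ... = 334·(774) + 1735·(-149)
So 334·774 ≡ 1 (mod 1735), and 774 mod 1735 = 774.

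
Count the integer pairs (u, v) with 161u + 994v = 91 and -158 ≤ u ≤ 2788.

gcd(994, 161) = 7.
By Bézout, 161×(-37) + 994×(6) = 7.
Particular solution: (87, -14).
General solution: u = 87 + 142t, v = -14 - 23t for integer t.
-158 ≤ 87 + 142t ≤ 2788 gives t ∈ [-1, 19], which is 21 values.

21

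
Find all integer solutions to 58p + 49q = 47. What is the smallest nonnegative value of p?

gcd(58, 49) = 1  (58 = 1*49 + 9, 49 = 5*9 + 4, 9 = 2*4 + 1, 4 = 4*1).
1 divides 47, so solutions exist.
Back-substituting, 58*(11) + 49*(-13) = 1.
Scale by 47/1 = 47: (p₀, q₀) = (517, -611).
General solution: p = 517 + 49t, q = -611 - 58t for integer t.
p ≥ 0: smallest is 517 mod 49 = 27 (at t = -10), with q = -31.

27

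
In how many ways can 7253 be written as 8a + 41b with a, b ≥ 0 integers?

22

gcd(41, 8) = 1  (41 = 5·8 + 1, 8 = 8·1).
Back-substituting, 8·(-5) + 41·(1) = 1.
Scale by 7253: one solution is (-36265, 7253). Reduce a mod 41: (20, 173).
General: a = 20 + 41t, b = 173 - 8t.
a ≥ 0 ⇒ t ≥ 0; b ≥ 0 ⇒ t ≤ 21. So t ∈ [0, 21]: 22 solutions.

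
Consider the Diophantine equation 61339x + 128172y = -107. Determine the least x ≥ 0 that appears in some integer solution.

90355

gcd(128172, 61339) = 1.
1 divides -107, so solutions exist.
By Bézout, 61339·(-14021) + 128172·(6710) = 1.
Scale by -107/1 = -107: (x₀, y₀) = (1500247, -717970).
General solution: x = 1500247 + 128172t, y = -717970 - 61339t for integer t.
x ≥ 0: smallest is 1500247 mod 128172 = 90355 (at t = -11), with y = -43241.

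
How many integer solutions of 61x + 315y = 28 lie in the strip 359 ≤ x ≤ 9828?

30

gcd(315, 61) = 1.
By Bézout, 61·(31) + 315·(-6) = 1.
Particular solution: (238, -46).
General solution: x = 238 + 315t, y = -46 - 61t for integer t.
359 ≤ 238 + 315t ≤ 9828 gives t ∈ [1, 30], which is 30 values.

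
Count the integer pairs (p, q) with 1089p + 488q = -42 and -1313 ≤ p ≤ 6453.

16

gcd(1089, 488):
  1089 = 2×488 + 113
  488 = 4×113 + 36
  113 = 3×36 + 5
  36 = 7×5 + 1
  5 = 5×1
so gcd(1089, 488) = 1.
Back-substitute for Bézout coefficients:
  1 = 36 - 7×5
  ... = 1089×(-95) + 488×(212)
Scale by -42: particular solution (3990, -8904); reduce p mod 488: (86, -192).
General solution: p = 86 + 488t, q = -192 - 1089t for integer t.
-1313 ≤ 86 + 488t ≤ 6453 gives t ∈ [-2, 13], which is 16 values.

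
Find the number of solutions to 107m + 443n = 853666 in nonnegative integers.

18

gcd(443, 107) = 1  (443 = 4·107 + 15, 107 = 7·15 + 2, 15 = 7·2 + 1, 2 = 2·1).
Back-substituting, 107·(-207) + 443·(50) = 1.
Scale by 853666: one solution is (-176708862, 42683300). Reduce m mod 443: (294, 1856).
General: m = 294 + 443t, n = 1856 - 107t.
m ≥ 0 ⇒ t ≥ 0; n ≥ 0 ⇒ t ≤ 17. So t ∈ [0, 17]: 18 solutions.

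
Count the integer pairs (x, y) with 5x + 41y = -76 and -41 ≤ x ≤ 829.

21

gcd(41, 5) = 1.
By Bézout, 5*(-8) + 41*(1) = 1.
Particular solution: (34, -6).
General solution: x = 34 + 41t, y = -6 - 5t for integer t.
-41 ≤ 34 + 41t ≤ 829 gives t ∈ [-1, 19], which is 21 values.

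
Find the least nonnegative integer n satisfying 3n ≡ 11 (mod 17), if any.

gcd(17, 3) = 1.
1 divides 11, so solutions exist.
By Bézout, 3·(6) + 17·(-1) = 1.
So 3·(6) ≡ 1 (mod 17); multiply by 11: n ≡ 66 (mod 17).
Smallest nonnegative: n = 66 mod 17 = 15.

15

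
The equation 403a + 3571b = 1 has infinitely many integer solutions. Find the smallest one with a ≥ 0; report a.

319

gcd(3571, 403):
  3571 = 8·403 + 347
  403 = 1·347 + 56
  347 = 6·56 + 11
  56 = 5·11 + 1
  11 = 11·1
so gcd(3571, 403) = 1.
1 divides 1, so solutions exist.
Back-substitute for Bézout coefficients:
  1 = 56 - 5·11
  ... = 403·(319) + 3571·(-36)
Scale by 1/1 = 1: (a₀, b₀) = (319, -36).
General solution: a = 319 + 3571t, b = -36 - 403t for integer t.
a ≥ 0: smallest is 319 mod 3571 = 319 (at t = 0), with b = -36.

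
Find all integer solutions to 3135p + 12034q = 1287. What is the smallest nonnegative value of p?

gcd(12034, 3135):
  12034 = 3*3135 + 2629
  3135 = 1*2629 + 506
  2629 = 5*506 + 99
  506 = 5*99 + 11
  99 = 9*11
so gcd(12034, 3135) = 11.
11 divides 1287, so solutions exist.
Back-substitute for Bézout coefficients:
  11 = 506 - 5*99
  ... = 3135*(119) + 12034*(-31)
Scale by 1287/11 = 117: (p₀, q₀) = (13923, -3627).
General solution: p = 13923 + 1094t, q = -3627 - 285t for integer t.
p ≥ 0: smallest is 13923 mod 1094 = 795 (at t = -12), with q = -207.

795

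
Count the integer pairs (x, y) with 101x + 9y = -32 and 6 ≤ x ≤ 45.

4

gcd(101, 9) = 1.
By Bézout, 101*(-4) + 9*(45) = 1.
Particular solution: (2, -26).
General solution: x = 2 + 9t, y = -26 - 101t for integer t.
6 ≤ 2 + 9t ≤ 45 gives t ∈ [1, 4], which is 4 values.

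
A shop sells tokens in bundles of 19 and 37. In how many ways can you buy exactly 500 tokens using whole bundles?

1

Need nonnegative integers with 19j + 37k = 500.
gcd(19, 37) = 1, and 19·(2) + 37·(-1) = 1.
So (j₀, k₀) = (1000, -500); general j = 1000 + 37t, k = -500 - 19t.
j ≥ 0 ⇒ t ≥ -27; k ≥ 0 ⇒ t ≤ -27. That's 1 value of t.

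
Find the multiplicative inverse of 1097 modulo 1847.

gcd(1847, 1097) = 1.
By Bézout, 1097*(-165) + 1847*(98) = 1.
So 1097*-165 ≡ 1 (mod 1847), and -165 mod 1847 = 1682.

1682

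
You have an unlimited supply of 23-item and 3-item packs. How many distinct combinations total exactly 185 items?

Need nonnegative integers with 23j + 3k = 185.
gcd(23, 3) = 1, and 23·(-1) + 3·(8) = 1.
So (j₀, k₀) = (-185, 1480); general j = -185 + 3t, k = 1480 - 23t.
j ≥ 0 ⇒ t ≥ 62; k ≥ 0 ⇒ t ≤ 64. That's 3 values of t.

3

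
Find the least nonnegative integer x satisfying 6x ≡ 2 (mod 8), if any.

gcd(8, 6):
  8 = 1·6 + 2
  6 = 3·2
so gcd(8, 6) = 2.
2 divides 2, so solutions exist.
Back-substitute for Bézout coefficients:
  2 = 8 - 1·6
  ... = 6·(-1) + 8·(1)
So 6·(-1) ≡ 2 (mod 8); multiply by 1: x ≡ -1 (mod 4).
Smallest nonnegative: x = -1 mod 4 = 3.

3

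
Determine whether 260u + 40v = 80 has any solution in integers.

yes

gcd(260, 40) = 20  (260 = 6×40 + 20, 40 = 2×20).
20 divides 80, so integer solutions exist.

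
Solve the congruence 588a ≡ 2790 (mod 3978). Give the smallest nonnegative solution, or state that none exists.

228

gcd(3978, 588):
  3978 = 6×588 + 450
  588 = 1×450 + 138
  450 = 3×138 + 36
  138 = 3×36 + 30
  36 = 1×30 + 6
  30 = 5×6
so gcd(3978, 588) = 6.
6 divides 2790, so solutions exist.
Back-substitute for Bézout coefficients:
  6 = 36 - 1×30
  ... = 588×(-115) + 3978×(17)
So 588×(-115) ≡ 6 (mod 3978); multiply by 465: a ≡ -53475 (mod 663).
Smallest nonnegative: a = -53475 mod 663 = 228.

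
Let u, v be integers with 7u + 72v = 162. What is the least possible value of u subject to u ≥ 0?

gcd(72, 7) = 1.
1 divides 162, so solutions exist.
By Bézout, 7*(31) + 72*(-3) = 1.
Scale by 162/1 = 162: (u₀, v₀) = (5022, -486).
General solution: u = 5022 + 72t, v = -486 - 7t for integer t.
u ≥ 0: smallest is 5022 mod 72 = 54 (at t = -69), with v = -3.

54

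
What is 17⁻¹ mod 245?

173

gcd(245, 17):
  245 = 14*17 + 7
  17 = 2*7 + 3
  7 = 2*3 + 1
  3 = 3*1
so gcd(245, 17) = 1.
Back-substitute for Bézout coefficients:
  1 = 7 - 2*3
  ... = 17*(-72) + 245*(5)
So 17*-72 ≡ 1 (mod 245), and -72 mod 245 = 173.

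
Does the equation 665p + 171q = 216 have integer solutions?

no

gcd(665, 171):
  665 = 3*171 + 152
  171 = 1*152 + 19
  152 = 8*19
so gcd(665, 171) = 19.
19 does not divide 216 (remainder 7), so no integer solutions.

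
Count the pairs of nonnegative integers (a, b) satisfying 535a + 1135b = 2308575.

gcd(1135, 535) = 5  (1135 = 2×535 + 65, 535 = 8×65 + 15, 65 = 4×15 + 5, 15 = 3×5).
Back-substituting, 535×(-70) + 1135×(33) = 5.
Scale by 461715: one solution is (-32320050, 15236595). Reduce a mod 227: (210, 1935).
General: a = 210 + 227t, b = 1935 - 107t.
a ≥ 0 ⇒ t ≥ 0; b ≥ 0 ⇒ t ≤ 18. So t ∈ [0, 18]: 19 solutions.

19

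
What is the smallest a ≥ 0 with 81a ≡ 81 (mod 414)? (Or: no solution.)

gcd(414, 81) = 9.
9 divides 81, so solutions exist.
By Bézout, 81*(-5) + 414*(1) = 9.
So 81*(-5) ≡ 9 (mod 414); multiply by 9: a ≡ -45 (mod 46).
Smallest nonnegative: a = -45 mod 46 = 1.

1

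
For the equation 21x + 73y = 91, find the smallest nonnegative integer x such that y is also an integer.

gcd(73, 21):
  73 = 3*21 + 10
  21 = 2*10 + 1
  10 = 10*1
so gcd(73, 21) = 1.
1 divides 91, so solutions exist.
Back-substitute for Bézout coefficients:
  1 = 21 - 2*10
  ... = 21*(7) + 73*(-2)
Scale by 91/1 = 91: (x₀, y₀) = (637, -182).
General solution: x = 637 + 73t, y = -182 - 21t for integer t.
x ≥ 0: smallest is 637 mod 73 = 53 (at t = -8), with y = -14.

53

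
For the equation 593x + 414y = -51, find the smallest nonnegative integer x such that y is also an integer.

gcd(593, 414):
  593 = 1×414 + 179
  414 = 2×179 + 56
  179 = 3×56 + 11
  56 = 5×11 + 1
  11 = 11×1
so gcd(593, 414) = 1.
1 divides -51, so solutions exist.
Back-substitute for Bézout coefficients:
  1 = 56 - 5×11
  ... = 593×(-37) + 414×(53)
Scale by -51/1 = -51: (x₀, y₀) = (1887, -2703).
General solution: x = 1887 + 414t, y = -2703 - 593t for integer t.
x ≥ 0: smallest is 1887 mod 414 = 231 (at t = -4), with y = -331.

231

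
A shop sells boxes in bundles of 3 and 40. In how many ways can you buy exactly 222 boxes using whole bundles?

2

Need nonnegative integers with 3j + 40k = 222.
gcd(3, 40) = 1, and 3·(-13) + 40·(1) = 1.
So (j₀, k₀) = (-2886, 222); general j = -2886 + 40t, k = 222 - 3t.
j ≥ 0 ⇒ t ≥ 73; k ≥ 0 ⇒ t ≤ 74. That's 2 values of t.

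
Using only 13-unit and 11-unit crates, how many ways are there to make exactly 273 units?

Need nonnegative integers with 13j + 11k = 273.
gcd(13, 11) = 1, and 13·(-5) + 11·(6) = 1.
So (j₀, k₀) = (-1365, 1638); general j = -1365 + 11t, k = 1638 - 13t.
j ≥ 0 ⇒ t ≥ 125; k ≥ 0 ⇒ t ≤ 126. That's 2 values of t.

2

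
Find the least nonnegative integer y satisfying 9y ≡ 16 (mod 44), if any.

gcd(44, 9) = 1  (44 = 4·9 + 8, 9 = 1·8 + 1, 8 = 8·1).
1 divides 16, so solutions exist.
Back-substituting, 9·(5) + 44·(-1) = 1.
So 9·(5) ≡ 1 (mod 44); multiply by 16: y ≡ 80 (mod 44).
Smallest nonnegative: y = 80 mod 44 = 36.

36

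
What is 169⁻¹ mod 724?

gcd(724, 169):
  724 = 4·169 + 48
  169 = 3·48 + 25
  48 = 1·25 + 23
  25 = 1·23 + 2
  23 = 11·2 + 1
  2 = 2·1
so gcd(724, 169) = 1.
Back-substitute for Bézout coefficients:
  1 = 23 - 11·2
  ... = 169·(-347) + 724·(81)
So 169·-347 ≡ 1 (mod 724), and -347 mod 724 = 377.

377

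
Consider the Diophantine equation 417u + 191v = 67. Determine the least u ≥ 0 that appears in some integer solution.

182

gcd(417, 191) = 1  (417 = 2*191 + 35, 191 = 5*35 + 16, 35 = 2*16 + 3, 16 = 5*3 + 1, 3 = 3*1).
1 divides 67, so solutions exist.
Back-substituting, 417*(-60) + 191*(131) = 1.
Scale by 67/1 = 67: (u₀, v₀) = (-4020, 8777).
General solution: u = -4020 + 191t, v = 8777 - 417t for integer t.
u ≥ 0: smallest is -4020 mod 191 = 182 (at t = 22), with v = -397.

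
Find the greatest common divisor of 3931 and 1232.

1

gcd(3931, 1232):
  3931 = 3·1232 + 235
  1232 = 5·235 + 57
  235 = 4·57 + 7
  57 = 8·7 + 1
  7 = 7·1
so gcd(3931, 1232) = 1.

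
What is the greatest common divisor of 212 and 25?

gcd(212, 25):
  212 = 8*25 + 12
  25 = 2*12 + 1
  12 = 12*1
so gcd(212, 25) = 1.

1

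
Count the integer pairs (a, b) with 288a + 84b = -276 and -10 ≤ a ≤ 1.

2

gcd(288, 84) = 12.
By Bézout, 288*(-2) + 84*(7) = 12.
Particular solution: (4, -17).
General solution: a = 4 + 7t, b = -17 - 24t for integer t.
-10 ≤ 4 + 7t ≤ 1 gives t ∈ [-2, -1], which is 2 values.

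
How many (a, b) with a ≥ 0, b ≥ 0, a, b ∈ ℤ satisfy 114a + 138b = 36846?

gcd(138, 114) = 6.
By Bézout, 114·(-6) + 138·(5) = 6.
One solution: (0, 267).
General: a = 0 + 23t, b = 267 - 19t.
a ≥ 0 ⇒ t ≥ 0; b ≥ 0 ⇒ t ≤ 14. So t ∈ [0, 14]: 15 solutions.

15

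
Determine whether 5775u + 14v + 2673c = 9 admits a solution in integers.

gcd(5775, 14) = 7  (5775 = 412*14 + 7, 14 = 2*7).
gcd(7, 2673) = 1.
1 divides 9, so integer solutions exist.

yes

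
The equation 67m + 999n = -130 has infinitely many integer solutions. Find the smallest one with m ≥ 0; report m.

341

gcd(999, 67) = 1.
1 divides -130, so solutions exist.
By Bézout, 67·(-164) + 999·(11) = 1.
Scale by -130/1 = -130: (m₀, n₀) = (21320, -1430).
General solution: m = 21320 + 999t, n = -1430 - 67t for integer t.
m ≥ 0: smallest is 21320 mod 999 = 341 (at t = -21), with n = -23.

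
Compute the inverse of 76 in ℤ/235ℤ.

201

gcd(235, 76):
  235 = 3×76 + 7
  76 = 10×7 + 6
  7 = 1×6 + 1
  6 = 6×1
so gcd(235, 76) = 1.
Back-substitute for Bézout coefficients:
  1 = 7 - 1×6
  ... = 76×(-34) + 235×(11)
So 76×-34 ≡ 1 (mod 235), and -34 mod 235 = 201.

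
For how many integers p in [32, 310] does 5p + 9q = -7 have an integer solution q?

31

gcd(9, 5):
  9 = 1*5 + 4
  5 = 1*4 + 1
  4 = 4*1
so gcd(9, 5) = 1.
Back-substitute for Bézout coefficients:
  1 = 5 - 1*4
  ... = 5*(2) + 9*(-1)
Scale by -7: particular solution (-14, 7); reduce p mod 9: (4, -3).
General solution: p = 4 + 9t, q = -3 - 5t for integer t.
32 ≤ 4 + 9t ≤ 310 gives t ∈ [4, 34], which is 31 values.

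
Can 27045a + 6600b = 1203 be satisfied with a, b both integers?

no

gcd(27045, 6600) = 15.
15 does not divide 1203 (remainder 3), so no integer solutions.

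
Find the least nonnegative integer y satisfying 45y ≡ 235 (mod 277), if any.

gcd(277, 45) = 1.
1 divides 235, so solutions exist.
By Bézout, 45×(-80) + 277×(13) = 1.
So 45×(-80) ≡ 1 (mod 277); multiply by 235: y ≡ -18800 (mod 277).
Smallest nonnegative: y = -18800 mod 277 = 36.

36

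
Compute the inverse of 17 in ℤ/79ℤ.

gcd(79, 17) = 1.
By Bézout, 17·(14) + 79·(-3) = 1.
So 17·14 ≡ 1 (mod 79), and 14 mod 79 = 14.

14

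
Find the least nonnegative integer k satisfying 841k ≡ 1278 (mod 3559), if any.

3040

gcd(3559, 841) = 1  (3559 = 4×841 + 195, 841 = 4×195 + 61, 195 = 3×61 + 12, 61 = 5×12 + 1, 12 = 12×1).
1 divides 1278, so solutions exist.
Back-substituting, 841×(292) + 3559×(-69) = 1.
So 841×(292) ≡ 1 (mod 3559); multiply by 1278: k ≡ 373176 (mod 3559).
Smallest nonnegative: k = 373176 mod 3559 = 3040.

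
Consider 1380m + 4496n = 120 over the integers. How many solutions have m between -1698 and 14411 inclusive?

gcd(4496, 1380) = 4  (4496 = 3·1380 + 356, 1380 = 3·356 + 312, 356 = 1·312 + 44, 312 = 7·44 + 4, 44 = 11·4).
Back-substituting, 1380·(101) + 4496·(-31) = 4.
Scale by 30: particular solution (3030, -930); reduce m mod 1124: (782, -240).
General solution: m = 782 + 1124t, n = -240 - 345t for integer t.
-1698 ≤ 782 + 1124t ≤ 14411 gives t ∈ [-2, 12], which is 15 values.

15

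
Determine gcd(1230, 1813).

1

gcd(1813, 1230) = 1  (1813 = 1·1230 + 583, 1230 = 2·583 + 64, 583 = 9·64 + 7, 64 = 9·7 + 1, 7 = 7·1).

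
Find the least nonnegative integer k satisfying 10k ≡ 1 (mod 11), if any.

gcd(11, 10):
  11 = 1*10 + 1
  10 = 10*1
so gcd(11, 10) = 1.
1 divides 1, so solutions exist.
Back-substitute for Bézout coefficients:
  1 = 11 - 1*10
  ... = 10*(-1) + 11*(1)
So 10*(-1) ≡ 1 (mod 11); multiply by 1: k ≡ -1 (mod 11).
Smallest nonnegative: k = -1 mod 11 = 10.

10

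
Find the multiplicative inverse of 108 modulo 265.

gcd(265, 108) = 1.
By Bézout, 108*(27) + 265*(-11) = 1.
So 108*27 ≡ 1 (mod 265), and 27 mod 265 = 27.

27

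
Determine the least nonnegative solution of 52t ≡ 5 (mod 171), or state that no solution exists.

56

gcd(171, 52):
  171 = 3×52 + 15
  52 = 3×15 + 7
  15 = 2×7 + 1
  7 = 7×1
so gcd(171, 52) = 1.
1 divides 5, so solutions exist.
Back-substitute for Bézout coefficients:
  1 = 15 - 2×7
  ... = 52×(-23) + 171×(7)
So 52×(-23) ≡ 1 (mod 171); multiply by 5: t ≡ -115 (mod 171).
Smallest nonnegative: t = -115 mod 171 = 56.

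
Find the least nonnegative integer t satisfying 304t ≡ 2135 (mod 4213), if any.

gcd(4213, 304) = 1  (4213 = 13×304 + 261, 304 = 1×261 + 43, 261 = 6×43 + 3, 43 = 14×3 + 1, 3 = 3×1).
1 divides 2135, so solutions exist.
Back-substituting, 304×(1372) + 4213×(-99) = 1.
So 304×(1372) ≡ 1 (mod 4213); multiply by 2135: t ≡ 2929220 (mod 4213).
Smallest nonnegative: t = 2929220 mod 4213 = 1185.

1185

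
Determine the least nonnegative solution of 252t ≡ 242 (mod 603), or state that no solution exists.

gcd(603, 252) = 9  (603 = 2·252 + 99, 252 = 2·99 + 54, 99 = 1·54 + 45, 54 = 1·45 + 9, 45 = 5·9).
9 does not divide 242, so the congruence has no solution.

no solution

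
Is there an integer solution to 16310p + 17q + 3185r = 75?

yes

gcd(16310, 17) = 1  (16310 = 959·17 + 7, 17 = 2·7 + 3, 7 = 2·3 + 1, 3 = 3·1).
gcd(1, 3185) = 1.
1 divides 75, so integer solutions exist.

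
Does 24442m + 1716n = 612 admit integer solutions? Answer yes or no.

gcd(24442, 1716) = 22.
22 does not divide 612 (remainder 18), so no integer solutions.

no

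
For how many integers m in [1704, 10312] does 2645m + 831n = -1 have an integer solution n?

11

gcd(2645, 831):
  2645 = 3×831 + 152
  831 = 5×152 + 71
  152 = 2×71 + 10
  71 = 7×10 + 1
  10 = 10×1
so gcd(2645, 831) = 1.
Back-substitute for Bézout coefficients:
  1 = 71 - 7×10
  ... = 2645×(-82) + 831×(261)
Scale by -1: particular solution (82, -261); reduce m mod 831: (82, -261).
General solution: m = 82 + 831t, n = -261 - 2645t for integer t.
1704 ≤ 82 + 831t ≤ 10312 gives t ∈ [2, 12], which is 11 values.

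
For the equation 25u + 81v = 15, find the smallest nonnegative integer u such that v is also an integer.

gcd(81, 25) = 1.
1 divides 15, so solutions exist.
By Bézout, 25×(13) + 81×(-4) = 1.
Scale by 15/1 = 15: (u₀, v₀) = (195, -60).
General solution: u = 195 + 81t, v = -60 - 25t for integer t.
u ≥ 0: smallest is 195 mod 81 = 33 (at t = -2), with v = -10.

33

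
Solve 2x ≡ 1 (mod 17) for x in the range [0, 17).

9

gcd(17, 2) = 1  (17 = 8*2 + 1, 2 = 2*1).
Back-substituting, 2*(-8) + 17*(1) = 1.
So 2*-8 ≡ 1 (mod 17), and -8 mod 17 = 9.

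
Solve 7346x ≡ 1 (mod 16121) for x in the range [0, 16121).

gcd(16121, 7346) = 1  (16121 = 2·7346 + 1429, 7346 = 5·1429 + 201, 1429 = 7·201 + 22, 201 = 9·22 + 3, 22 = 7·3 + 1, 3 = 3·1).
Back-substituting, 7346·(-5133) + 16121·(2339) = 1.
So 7346·-5133 ≡ 1 (mod 16121), and -5133 mod 16121 = 10988.

10988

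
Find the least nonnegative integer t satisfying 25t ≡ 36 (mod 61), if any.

60

gcd(61, 25) = 1.
1 divides 36, so solutions exist.
By Bézout, 25*(22) + 61*(-9) = 1.
So 25*(22) ≡ 1 (mod 61); multiply by 36: t ≡ 792 (mod 61).
Smallest nonnegative: t = 792 mod 61 = 60.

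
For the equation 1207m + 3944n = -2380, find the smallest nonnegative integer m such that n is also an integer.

gcd(3944, 1207) = 17  (3944 = 3*1207 + 323, 1207 = 3*323 + 238, 323 = 1*238 + 85, 238 = 2*85 + 68, 85 = 1*68 + 17, 68 = 4*17).
17 divides -2380, so solutions exist.
Back-substituting, 1207*(-49) + 3944*(15) = 17.
Scale by -2380/17 = -140: (m₀, n₀) = (6860, -2100).
General solution: m = 6860 + 232t, n = -2100 - 71t for integer t.
m ≥ 0: smallest is 6860 mod 232 = 132 (at t = -29), with n = -41.

132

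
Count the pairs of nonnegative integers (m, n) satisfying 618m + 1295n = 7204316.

9

gcd(1295, 618) = 1.
By Bézout, 618·(417) + 1295·(-199) = 1.
One solution: (497, 5326).
General: m = 497 + 1295t, n = 5326 - 618t.
m ≥ 0 ⇒ t ≥ 0; n ≥ 0 ⇒ t ≤ 8. So t ∈ [0, 8]: 9 solutions.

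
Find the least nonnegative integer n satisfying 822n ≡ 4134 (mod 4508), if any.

1749

gcd(4508, 822):
  4508 = 5·822 + 398
  822 = 2·398 + 26
  398 = 15·26 + 8
  26 = 3·8 + 2
  8 = 4·2
so gcd(4508, 822) = 2.
2 divides 4134, so solutions exist.
Back-substitute for Bézout coefficients:
  2 = 26 - 3·8
  ... = 822·(521) + 4508·(-95)
So 822·(521) ≡ 2 (mod 4508); multiply by 2067: n ≡ 1076907 (mod 2254).
Smallest nonnegative: n = 1076907 mod 2254 = 1749.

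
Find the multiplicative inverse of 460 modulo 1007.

81

gcd(1007, 460):
  1007 = 2·460 + 87
  460 = 5·87 + 25
  87 = 3·25 + 12
  25 = 2·12 + 1
  12 = 12·1
so gcd(1007, 460) = 1.
Back-substitute for Bézout coefficients:
  1 = 25 - 2·12
  ... = 460·(81) + 1007·(-37)
So 460·81 ≡ 1 (mod 1007), and 81 mod 1007 = 81.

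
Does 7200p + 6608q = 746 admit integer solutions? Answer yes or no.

no

gcd(7200, 6608) = 16  (7200 = 1·6608 + 592, 6608 = 11·592 + 96, 592 = 6·96 + 16, 96 = 6·16).
16 does not divide 746 (remainder 10), so no integer solutions.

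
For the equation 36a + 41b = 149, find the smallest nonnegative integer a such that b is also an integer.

3

gcd(41, 36) = 1.
1 divides 149, so solutions exist.
By Bézout, 36·(8) + 41·(-7) = 1.
Scale by 149/1 = 149: (a₀, b₀) = (1192, -1043).
General solution: a = 1192 + 41t, b = -1043 - 36t for integer t.
a ≥ 0: smallest is 1192 mod 41 = 3 (at t = -29), with b = 1.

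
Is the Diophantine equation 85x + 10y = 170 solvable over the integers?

yes

gcd(85, 10) = 5.
5 divides 170, so integer solutions exist.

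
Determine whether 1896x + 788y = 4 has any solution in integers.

gcd(1896, 788) = 4  (1896 = 2*788 + 320, 788 = 2*320 + 148, 320 = 2*148 + 24, 148 = 6*24 + 4, 24 = 6*4).
4 divides 4, so integer solutions exist.

yes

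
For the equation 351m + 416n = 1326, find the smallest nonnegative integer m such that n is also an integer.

gcd(416, 351) = 13.
13 divides 1326, so solutions exist.
By Bézout, 351*(-13) + 416*(11) = 13.
Scale by 1326/13 = 102: (m₀, n₀) = (-1326, 1122).
General solution: m = -1326 + 32t, n = 1122 - 27t for integer t.
m ≥ 0: smallest is -1326 mod 32 = 18 (at t = 42), with n = -12.

18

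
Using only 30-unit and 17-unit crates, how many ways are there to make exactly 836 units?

Need nonnegative integers with 30j + 17k = 836.
gcd(30, 17) = 1, and 30·(4) + 17·(-7) = 1.
So (j₀, k₀) = (3344, -5852); general j = 3344 + 17t, k = -5852 - 30t.
j ≥ 0 ⇒ t ≥ -196; k ≥ 0 ⇒ t ≤ -196. That's 1 value of t.

1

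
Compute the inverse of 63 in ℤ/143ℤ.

gcd(143, 63) = 1  (143 = 2*63 + 17, 63 = 3*17 + 12, 17 = 1*12 + 5, 12 = 2*5 + 2, 5 = 2*2 + 1, 2 = 2*1).
Back-substituting, 63*(-59) + 143*(26) = 1.
So 63*-59 ≡ 1 (mod 143), and -59 mod 143 = 84.

84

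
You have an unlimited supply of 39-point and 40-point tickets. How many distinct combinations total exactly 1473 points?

1

Need nonnegative integers with 39j + 40k = 1473.
gcd(39, 40) = 1, and 39·(-1) + 40·(1) = 1.
So (j₀, k₀) = (-1473, 1473); general j = -1473 + 40t, k = 1473 - 39t.
j ≥ 0 ⇒ t ≥ 37; k ≥ 0 ⇒ t ≤ 37. That's 1 value of t.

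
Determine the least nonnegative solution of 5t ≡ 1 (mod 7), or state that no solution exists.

gcd(7, 5):
  7 = 1×5 + 2
  5 = 2×2 + 1
  2 = 2×1
so gcd(7, 5) = 1.
1 divides 1, so solutions exist.
Back-substitute for Bézout coefficients:
  1 = 5 - 2×2
  ... = 5×(3) + 7×(-2)
So 5×(3) ≡ 1 (mod 7); multiply by 1: t ≡ 3 (mod 7).
Smallest nonnegative: t = 3 mod 7 = 3.

3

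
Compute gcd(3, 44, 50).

gcd(44, 3) = 1  (44 = 14×3 + 2, 3 = 1×2 + 1, 2 = 2×1).
gcd(1, 50) = 1.

1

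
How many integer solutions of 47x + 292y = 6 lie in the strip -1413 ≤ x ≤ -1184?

1

gcd(292, 47):
  292 = 6*47 + 10
  47 = 4*10 + 7
  10 = 1*7 + 3
  7 = 2*3 + 1
  3 = 3*1
so gcd(292, 47) = 1.
Back-substitute for Bézout coefficients:
  1 = 7 - 2*3
  ... = 47*(87) + 292*(-14)
Scale by 6: particular solution (522, -84); reduce x mod 292: (230, -37).
General solution: x = 230 + 292t, y = -37 - 47t for integer t.
-1413 ≤ 230 + 292t ≤ -1184 gives t ∈ [-5, -5], which is 1 value.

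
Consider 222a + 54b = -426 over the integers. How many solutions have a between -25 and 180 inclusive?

22

gcd(222, 54) = 6  (222 = 4*54 + 6, 54 = 9*6).
Back-substituting, 222*(1) + 54*(-4) = 6.
Scale by -71: particular solution (-71, 284); reduce a mod 9: (1, -12).
General solution: a = 1 + 9t, b = -12 - 37t for integer t.
-25 ≤ 1 + 9t ≤ 180 gives t ∈ [-2, 19], which is 22 values.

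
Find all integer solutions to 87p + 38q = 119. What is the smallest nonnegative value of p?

35

gcd(87, 38) = 1  (87 = 2*38 + 11, 38 = 3*11 + 5, 11 = 2*5 + 1, 5 = 5*1).
1 divides 119, so solutions exist.
Back-substituting, 87*(7) + 38*(-16) = 1.
Scale by 119/1 = 119: (p₀, q₀) = (833, -1904).
General solution: p = 833 + 38t, q = -1904 - 87t for integer t.
p ≥ 0: smallest is 833 mod 38 = 35 (at t = -21), with q = -77.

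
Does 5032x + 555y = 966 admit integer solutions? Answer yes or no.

gcd(5032, 555) = 37  (5032 = 9·555 + 37, 555 = 15·37).
37 does not divide 966 (remainder 4), so no integer solutions.

no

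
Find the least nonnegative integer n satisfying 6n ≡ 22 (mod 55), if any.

22

gcd(55, 6):
  55 = 9×6 + 1
  6 = 6×1
so gcd(55, 6) = 1.
1 divides 22, so solutions exist.
Back-substitute for Bézout coefficients:
  1 = 55 - 9×6
  ... = 6×(-9) + 55×(1)
So 6×(-9) ≡ 1 (mod 55); multiply by 22: n ≡ -198 (mod 55).
Smallest nonnegative: n = -198 mod 55 = 22.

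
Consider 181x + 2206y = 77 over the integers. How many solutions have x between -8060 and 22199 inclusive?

gcd(2206, 181) = 1.
By Bézout, 181*(-195) + 2206*(16) = 1.
Particular solution: (427, -35).
General solution: x = 427 + 2206t, y = -35 - 181t for integer t.
-8060 ≤ 427 + 2206t ≤ 22199 gives t ∈ [-3, 9], which is 13 values.

13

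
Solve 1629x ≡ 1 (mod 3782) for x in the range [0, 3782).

2057

gcd(3782, 1629) = 1  (3782 = 2*1629 + 524, 1629 = 3*524 + 57, 524 = 9*57 + 11, 57 = 5*11 + 2, 11 = 5*2 + 1, 2 = 2*1).
Back-substituting, 1629*(-1725) + 3782*(743) = 1.
So 1629*-1725 ≡ 1 (mod 3782), and -1725 mod 3782 = 2057.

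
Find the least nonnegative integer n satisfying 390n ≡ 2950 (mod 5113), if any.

gcd(5113, 390):
  5113 = 13*390 + 43
  390 = 9*43 + 3
  43 = 14*3 + 1
  3 = 3*1
so gcd(5113, 390) = 1.
1 divides 2950, so solutions exist.
Back-substitute for Bézout coefficients:
  1 = 43 - 14*3
  ... = 390*(-1665) + 5113*(127)
So 390*(-1665) ≡ 1 (mod 5113); multiply by 2950: n ≡ -4911750 (mod 5113).
Smallest nonnegative: n = -4911750 mod 5113 = 1843.

1843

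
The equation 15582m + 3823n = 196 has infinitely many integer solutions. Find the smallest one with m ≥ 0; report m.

3270

gcd(15582, 3823):
  15582 = 4*3823 + 290
  3823 = 13*290 + 53
  290 = 5*53 + 25
  53 = 2*25 + 3
  25 = 8*3 + 1
  3 = 3*1
so gcd(15582, 3823) = 1.
1 divides 196, so solutions exist.
Back-substitute for Bézout coefficients:
  1 = 25 - 8*3
  ... = 15582*(1226) + 3823*(-4997)
Scale by 196/1 = 196: (m₀, n₀) = (240296, -979412).
General solution: m = 240296 + 3823t, n = -979412 - 15582t for integer t.
m ≥ 0: smallest is 240296 mod 3823 = 3270 (at t = -62), with n = -13328.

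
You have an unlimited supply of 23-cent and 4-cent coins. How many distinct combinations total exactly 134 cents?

1

Need nonnegative integers with 23j + 4k = 134.
gcd(23, 4) = 1, and 23·(-1) + 4·(6) = 1.
So (j₀, k₀) = (-134, 804); general j = -134 + 4t, k = 804 - 23t.
j ≥ 0 ⇒ t ≥ 34; k ≥ 0 ⇒ t ≤ 34. That's 1 value of t.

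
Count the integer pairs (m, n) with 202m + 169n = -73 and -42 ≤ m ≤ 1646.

10

gcd(202, 169):
  202 = 1×169 + 33
  169 = 5×33 + 4
  33 = 8×4 + 1
  4 = 4×1
so gcd(202, 169) = 1.
Back-substitute for Bézout coefficients:
  1 = 33 - 8×4
  ... = 202×(41) + 169×(-49)
Scale by -73: particular solution (-2993, 3577); reduce m mod 169: (49, -59).
General solution: m = 49 + 169t, n = -59 - 202t for integer t.
-42 ≤ 49 + 169t ≤ 1646 gives t ∈ [0, 9], which is 10 values.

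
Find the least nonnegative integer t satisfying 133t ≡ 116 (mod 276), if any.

32

gcd(276, 133):
  276 = 2*133 + 10
  133 = 13*10 + 3
  10 = 3*3 + 1
  3 = 3*1
so gcd(276, 133) = 1.
1 divides 116, so solutions exist.
Back-substitute for Bézout coefficients:
  1 = 10 - 3*3
  ... = 133*(-83) + 276*(40)
So 133*(-83) ≡ 1 (mod 276); multiply by 116: t ≡ -9628 (mod 276).
Smallest nonnegative: t = -9628 mod 276 = 32.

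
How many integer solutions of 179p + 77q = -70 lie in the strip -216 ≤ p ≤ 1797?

gcd(179, 77) = 1.
By Bézout, 179*(37) + 77*(-86) = 1.
Particular solution: (28, -66).
General solution: p = 28 + 77t, q = -66 - 179t for integer t.
-216 ≤ 28 + 77t ≤ 1797 gives t ∈ [-3, 22], which is 26 values.

26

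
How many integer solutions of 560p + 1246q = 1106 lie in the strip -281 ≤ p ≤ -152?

gcd(1246, 560) = 14.
By Bézout, 560×(-20) + 1246×(9) = 14.
Particular solution: (22, -9).
General solution: p = 22 + 89t, q = -9 - 40t for integer t.
-281 ≤ 22 + 89t ≤ -152 gives t ∈ [-3, -2], which is 2 values.

2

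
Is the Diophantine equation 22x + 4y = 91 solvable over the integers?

no

gcd(22, 4) = 2  (22 = 5×4 + 2, 4 = 2×2).
2 does not divide 91 (remainder 1), so no integer solutions.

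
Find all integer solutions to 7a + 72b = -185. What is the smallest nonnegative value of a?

25

gcd(72, 7):
  72 = 10×7 + 2
  7 = 3×2 + 1
  2 = 2×1
so gcd(72, 7) = 1.
1 divides -185, so solutions exist.
Back-substitute for Bézout coefficients:
  1 = 7 - 3×2
  ... = 7×(31) + 72×(-3)
Scale by -185/1 = -185: (a₀, b₀) = (-5735, 555).
General solution: a = -5735 + 72t, b = 555 - 7t for integer t.
a ≥ 0: smallest is -5735 mod 72 = 25 (at t = 80), with b = -5.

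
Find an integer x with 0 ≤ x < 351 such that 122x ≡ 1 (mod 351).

gcd(351, 122):
  351 = 2*122 + 107
  122 = 1*107 + 15
  107 = 7*15 + 2
  15 = 7*2 + 1
  2 = 2*1
so gcd(351, 122) = 1.
Back-substitute for Bézout coefficients:
  1 = 15 - 7*2
  ... = 122*(164) + 351*(-57)
So 122*164 ≡ 1 (mod 351), and 164 mod 351 = 164.

164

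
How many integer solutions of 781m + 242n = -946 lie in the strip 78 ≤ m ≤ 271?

gcd(781, 242):
  781 = 3*242 + 55
  242 = 4*55 + 22
  55 = 2*22 + 11
  22 = 2*11
so gcd(781, 242) = 11.
Back-substitute for Bézout coefficients:
  11 = 55 - 2*22
  ... = 781*(9) + 242*(-29)
Scale by -86: particular solution (-774, 2494); reduce m mod 22: (18, -62).
General solution: m = 18 + 22t, n = -62 - 71t for integer t.
78 ≤ 18 + 22t ≤ 271 gives t ∈ [3, 11], which is 9 values.

9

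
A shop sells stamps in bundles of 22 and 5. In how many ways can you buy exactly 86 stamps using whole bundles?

1

Need nonnegative integers with 22j + 5k = 86.
gcd(22, 5) = 1, and 22·(-2) + 5·(9) = 1.
So (j₀, k₀) = (-172, 774); general j = -172 + 5t, k = 774 - 22t.
j ≥ 0 ⇒ t ≥ 35; k ≥ 0 ⇒ t ≤ 35. That's 1 value of t.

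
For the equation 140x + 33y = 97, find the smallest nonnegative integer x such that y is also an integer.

8

gcd(140, 33) = 1.
1 divides 97, so solutions exist.
By Bézout, 140*(-4) + 33*(17) = 1.
Scale by 97/1 = 97: (x₀, y₀) = (-388, 1649).
General solution: x = -388 + 33t, y = 1649 - 140t for integer t.
x ≥ 0: smallest is -388 mod 33 = 8 (at t = 12), with y = -31.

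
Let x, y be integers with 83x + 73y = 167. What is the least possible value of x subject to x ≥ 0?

24

gcd(83, 73):
  83 = 1*73 + 10
  73 = 7*10 + 3
  10 = 3*3 + 1
  3 = 3*1
so gcd(83, 73) = 1.
1 divides 167, so solutions exist.
Back-substitute for Bézout coefficients:
  1 = 10 - 3*3
  ... = 83*(22) + 73*(-25)
Scale by 167/1 = 167: (x₀, y₀) = (3674, -4175).
General solution: x = 3674 + 73t, y = -4175 - 83t for integer t.
x ≥ 0: smallest is 3674 mod 73 = 24 (at t = -50), with y = -25.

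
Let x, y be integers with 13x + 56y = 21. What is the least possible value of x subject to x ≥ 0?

gcd(56, 13) = 1.
1 divides 21, so solutions exist.
By Bézout, 13·(13) + 56·(-3) = 1.
Scale by 21/1 = 21: (x₀, y₀) = (273, -63).
General solution: x = 273 + 56t, y = -63 - 13t for integer t.
x ≥ 0: smallest is 273 mod 56 = 49 (at t = -4), with y = -11.

49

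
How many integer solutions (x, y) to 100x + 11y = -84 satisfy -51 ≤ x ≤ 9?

gcd(100, 11) = 1  (100 = 9*11 + 1, 11 = 11*1).
Back-substituting, 100*(1) + 11*(-9) = 1.
Scale by -84: particular solution (-84, 756); reduce x mod 11: (4, -44).
General solution: x = 4 + 11t, y = -44 - 100t for integer t.
-51 ≤ 4 + 11t ≤ 9 gives t ∈ [-5, 0], which is 6 values.

6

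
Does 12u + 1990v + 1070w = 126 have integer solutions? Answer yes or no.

yes

gcd(1990, 12) = 2  (1990 = 165*12 + 10, 12 = 1*10 + 2, 10 = 5*2).
gcd(2, 1070) = 2.
2 divides 126, so integer solutions exist.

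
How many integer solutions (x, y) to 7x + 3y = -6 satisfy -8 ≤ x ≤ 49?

gcd(7, 3) = 1.
By Bézout, 7×(1) + 3×(-2) = 1.
Particular solution: (0, -2).
General solution: x = 0 + 3t, y = -2 - 7t for integer t.
-8 ≤ 0 + 3t ≤ 49 gives t ∈ [-2, 16], which is 19 values.

19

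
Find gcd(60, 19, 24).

1

gcd(60, 19):
  60 = 3*19 + 3
  19 = 6*3 + 1
  3 = 3*1
so gcd(60, 19) = 1.
gcd(1, 24) = 1.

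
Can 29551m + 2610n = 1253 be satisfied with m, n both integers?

no

gcd(29551, 2610) = 29  (29551 = 11×2610 + 841, 2610 = 3×841 + 87, 841 = 9×87 + 58, 87 = 1×58 + 29, 58 = 2×29).
29 does not divide 1253 (remainder 6), so no integer solutions.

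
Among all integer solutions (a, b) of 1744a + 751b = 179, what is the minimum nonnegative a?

339

gcd(1744, 751) = 1.
1 divides 179, so solutions exist.
By Bézout, 1744*(90) + 751*(-209) = 1.
Scale by 179/1 = 179: (a₀, b₀) = (16110, -37411).
General solution: a = 16110 + 751t, b = -37411 - 1744t for integer t.
a ≥ 0: smallest is 16110 mod 751 = 339 (at t = -21), with b = -787.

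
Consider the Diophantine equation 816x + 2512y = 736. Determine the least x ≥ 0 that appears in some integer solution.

gcd(2512, 816):
  2512 = 3·816 + 64
  816 = 12·64 + 48
  64 = 1·48 + 16
  48 = 3·16
so gcd(2512, 816) = 16.
16 divides 736, so solutions exist.
Back-substitute for Bézout coefficients:
  16 = 64 - 1·48
  ... = 816·(-40) + 2512·(13)
Scale by 736/16 = 46: (x₀, y₀) = (-1840, 598).
General solution: x = -1840 + 157t, y = 598 - 51t for integer t.
x ≥ 0: smallest is -1840 mod 157 = 44 (at t = 12), with y = -14.

44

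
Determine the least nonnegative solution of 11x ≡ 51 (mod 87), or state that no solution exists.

gcd(87, 11):
  87 = 7·11 + 10
  11 = 1·10 + 1
  10 = 10·1
so gcd(87, 11) = 1.
1 divides 51, so solutions exist.
Back-substitute for Bézout coefficients:
  1 = 11 - 1·10
  ... = 11·(8) + 87·(-1)
So 11·(8) ≡ 1 (mod 87); multiply by 51: x ≡ 408 (mod 87).
Smallest nonnegative: x = 408 mod 87 = 60.

60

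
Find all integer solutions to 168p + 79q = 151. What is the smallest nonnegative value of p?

gcd(168, 79):
  168 = 2*79 + 10
  79 = 7*10 + 9
  10 = 1*9 + 1
  9 = 9*1
so gcd(168, 79) = 1.
1 divides 151, so solutions exist.
Back-substitute for Bézout coefficients:
  1 = 10 - 1*9
  ... = 168*(8) + 79*(-17)
Scale by 151/1 = 151: (p₀, q₀) = (1208, -2567).
General solution: p = 1208 + 79t, q = -2567 - 168t for integer t.
p ≥ 0: smallest is 1208 mod 79 = 23 (at t = -15), with q = -47.

23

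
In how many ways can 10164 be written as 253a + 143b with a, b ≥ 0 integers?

3

gcd(253, 143):
  253 = 1×143 + 110
  143 = 1×110 + 33
  110 = 3×33 + 11
  33 = 3×11
so gcd(253, 143) = 11.
Back-substitute for Bézout coefficients:
  11 = 110 - 3×33
  ... = 253×(4) + 143×(-7)
Scale by 924: one solution is (3696, -6468). Reduce a mod 13: (4, 64).
General: a = 4 + 13t, b = 64 - 23t.
a ≥ 0 ⇒ t ≥ 0; b ≥ 0 ⇒ t ≤ 2. So t ∈ [0, 2]: 3 solutions.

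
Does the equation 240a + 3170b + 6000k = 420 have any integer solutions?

yes

gcd(3170, 240):
  3170 = 13×240 + 50
  240 = 4×50 + 40
  50 = 1×40 + 10
  40 = 4×10
so gcd(3170, 240) = 10.
gcd(10, 6000) = 10.
10 divides 420, so integer solutions exist.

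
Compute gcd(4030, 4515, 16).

gcd(4515, 4030) = 5.
gcd(5, 16) = 1.

1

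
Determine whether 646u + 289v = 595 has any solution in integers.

yes

gcd(646, 289):
  646 = 2×289 + 68
  289 = 4×68 + 17
  68 = 4×17
so gcd(646, 289) = 17.
17 divides 595, so integer solutions exist.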